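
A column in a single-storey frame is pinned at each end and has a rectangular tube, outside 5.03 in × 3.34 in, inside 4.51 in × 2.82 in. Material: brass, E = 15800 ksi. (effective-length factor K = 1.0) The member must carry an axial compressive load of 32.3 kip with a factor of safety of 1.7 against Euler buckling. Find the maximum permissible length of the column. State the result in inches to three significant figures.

L_max ≈ 143 in

Weak-axis I_min = (h_o·b_o³ − h_i·b_i³)/12 with b_o = 3.34, b_i = 2.820 in (shorter outer/inner sides).
I_min = (5.03×3.34³ − 4.510×2.820³)/12 = 7.190 in⁴
Required critical load P_cr = n·P = 1.7 × 32.3 = 54.91 kip = 5.491×10^4 lb
From P_cr = π²EI/(K·L)²:  L = (1/K)·√(π²EI/P_cr) = (1/1)·√(π²×1.58×10^7×7.190/5.491×10^4)
L = 143 in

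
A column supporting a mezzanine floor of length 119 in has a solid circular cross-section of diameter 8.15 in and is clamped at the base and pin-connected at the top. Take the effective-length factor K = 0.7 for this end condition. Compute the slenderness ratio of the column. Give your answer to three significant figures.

I = πd⁴/64 = π×8.15⁴/64 = 216.6 in⁴
A = 52.17 in²;  r_min = √(I/A) = √(216.6/52.17) = 2.038 in
L_e = K·L = 0.7 × 119 = 83.30 in
λ = L_e / r_min = 83.300 / 2.038 = 40.9

λ ≈ 40.9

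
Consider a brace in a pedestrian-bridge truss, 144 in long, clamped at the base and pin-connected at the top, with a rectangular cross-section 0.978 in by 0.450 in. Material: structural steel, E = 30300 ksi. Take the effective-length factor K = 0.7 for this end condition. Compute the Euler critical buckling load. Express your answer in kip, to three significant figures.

Buckling occurs about the weak axis: I_min = h·b³/12 with b = 0.450 in (the shorter side).
I_min = 0.978×0.450³/12 = 7.427×10^-3 in⁴
Effective length L_e = K·L = 0.7 × 144 = 100.8 in
P_cr = π²EI / L_e² = π² × 30300×10³ × 7.427×10^-3 / 100.8² = 218.6 lb

P_cr ≈ 0.219 kip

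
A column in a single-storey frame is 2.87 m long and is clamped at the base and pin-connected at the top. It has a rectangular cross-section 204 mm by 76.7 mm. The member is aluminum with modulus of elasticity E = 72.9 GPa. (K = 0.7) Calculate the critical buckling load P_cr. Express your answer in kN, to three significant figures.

P_cr ≈ 1370 kN

Buckling occurs about the weak axis: I_min = h·b³/12 with b = 76.7 mm (the shorter side).
I_min = 204×76.7³/12 = 7.671×10^6 mm⁴
I = 7.671×10^6 mm⁴ = 7.671×10^-6 m⁴
Effective length L_e = K·L = 0.7 × 2.87 = 2.009 m
P_cr = π²EI / L_e² = π² × 72.9×10⁹ × 7.671×10^-6 / 2.009² = 1.367×10^6 N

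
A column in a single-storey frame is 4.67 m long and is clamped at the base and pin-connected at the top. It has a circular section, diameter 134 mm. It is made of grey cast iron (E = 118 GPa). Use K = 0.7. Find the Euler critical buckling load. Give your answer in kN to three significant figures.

P_cr ≈ 1720 kN

I = πd⁴/64 = π×134⁴/64 = 1.583×10^7 mm⁴
I = 1.583×10^7 mm⁴ = 1.583×10^-5 m⁴
Effective length L_e = K·L = 0.7 × 4.67 = 3.269 m
P_cr = π²EI / L_e² = π² × 118×10⁹ × 1.583×10^-5 / 3.269² = 1.725×10^6 N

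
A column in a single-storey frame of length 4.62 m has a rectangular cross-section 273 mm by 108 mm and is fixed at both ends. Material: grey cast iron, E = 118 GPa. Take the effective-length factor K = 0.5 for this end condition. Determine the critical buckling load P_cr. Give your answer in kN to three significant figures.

P_cr ≈ 6250 kN

Buckling occurs about the weak axis: I_min = h·b³/12 with b = 108 mm (the shorter side).
I_min = 273×108³/12 = 2.866×10^7 mm⁴
I = 2.866×10^7 mm⁴ = 2.866×10^-5 m⁴
Effective length L_e = K·L = 0.5 × 4.62 = 2.310 m
P_cr = π²EI / L_e² = π² × 118×10⁹ × 2.866×10^-5 / 2.310² = 6.255×10^6 N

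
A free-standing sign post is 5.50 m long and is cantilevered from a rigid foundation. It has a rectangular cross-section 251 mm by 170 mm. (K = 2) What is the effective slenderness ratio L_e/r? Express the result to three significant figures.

λ ≈ 224

For a rectangle r_min = b/√12 = 170/√12 = 49.07 mm
L_e = K·L = 2 × 5.50 m = 11.00 m = 11000 mm
λ = L_e / r_min = 11000 / 49.07 = 224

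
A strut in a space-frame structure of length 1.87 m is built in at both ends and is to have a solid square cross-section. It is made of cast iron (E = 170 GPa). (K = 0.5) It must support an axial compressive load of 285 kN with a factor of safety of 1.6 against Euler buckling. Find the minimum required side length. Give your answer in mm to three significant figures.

Required P_cr = n·P = 1.6 × 285 = 456.0 kN
L_e = K·L = 0.5 × 1.87 = 0.9350 m
Required I = P_cr·L_e²/(π²E) = 4.560×10^5 × 0.9350² / (π² × 1.70×10^11) = 2.376×10^-7 m⁴
I_req = 2.376×10^5 mm⁴
Solid square: I = a⁴/12  ⇒  a = (12I)^(1/4) = (12×2.376×10^5)^(1/4) = 41.1 mm

a ≈ 41.1 mm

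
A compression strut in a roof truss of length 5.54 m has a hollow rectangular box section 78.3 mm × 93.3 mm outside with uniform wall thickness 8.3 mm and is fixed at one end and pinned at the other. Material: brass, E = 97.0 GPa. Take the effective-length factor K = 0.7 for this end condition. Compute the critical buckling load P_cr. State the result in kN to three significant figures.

P_cr ≈ 142 kN

Inner dimensions: h_i = 93.3 − 2×8.3 = 76.70 mm, b_i = 78.3 − 2×8.3 = 61.70 mm
Weak-axis I_min = (h_o·b_o³ − h_i·b_i³)/12 with b_o = 78.3, b_i = 61.70 mm (shorter outer/inner sides).
I_min = (93.3×78.3³ − 76.70×61.70³)/12 = 2.231×10^6 mm⁴
I = 2.231×10^6 mm⁴ = 2.231×10^-6 m⁴
Effective length L_e = K·L = 0.7 × 5.54 = 3.878 m
P_cr = π²EI / L_e² = π² × 97.0×10⁹ × 2.231×10^-6 / 3.878² = 1.420×10^5 N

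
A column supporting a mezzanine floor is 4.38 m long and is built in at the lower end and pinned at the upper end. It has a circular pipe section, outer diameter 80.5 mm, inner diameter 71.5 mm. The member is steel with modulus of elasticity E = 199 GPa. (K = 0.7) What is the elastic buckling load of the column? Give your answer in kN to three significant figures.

P_cr ≈ 163 kN

d_o = 80.5 mm, d_i = 71.5 mm
I = π(d_o⁴ − d_i⁴)/64 = π(80.5⁴ − 71.50⁴)/64 = 7.785×10^5 mm⁴
I = 7.785×10^5 mm⁴ = 7.785×10^-7 m⁴
Effective length L_e = K·L = 0.7 × 4.38 = 3.066 m
P_cr = π²EI / L_e² = π² × 199×10⁹ × 7.785×10^-7 / 3.066² = 1.626×10^5 N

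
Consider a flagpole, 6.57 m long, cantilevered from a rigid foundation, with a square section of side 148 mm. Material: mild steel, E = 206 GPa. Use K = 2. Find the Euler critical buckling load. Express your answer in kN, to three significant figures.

I = a⁴/12 = 148⁴/12 = 3.998×10^7 mm⁴
I = 3.998×10^7 mm⁴ = 3.998×10^-5 m⁴
Effective length L_e = K·L = 2 × 6.57 = 13.14 m
P_cr = π²EI / L_e² = π² × 206×10⁹ × 3.998×10^-5 / 13.14² = 4.708×10^5 N

P_cr ≈ 471 kN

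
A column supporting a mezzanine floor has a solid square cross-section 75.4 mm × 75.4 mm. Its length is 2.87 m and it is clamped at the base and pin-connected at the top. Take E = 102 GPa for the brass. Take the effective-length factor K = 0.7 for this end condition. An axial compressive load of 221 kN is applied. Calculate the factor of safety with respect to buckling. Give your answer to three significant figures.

n ≈ 3.04

I = a⁴/12 = 75.4⁴/12 = 2.693×10^6 mm⁴
I = 2.693×10^6 mm⁴ = 2.693×10^-6 m⁴
Effective length L_e = K·L = 0.7 × 2.87 = 2.009 m
P_cr = π²EI / L_e² = π² × 102×10⁹ × 2.693×10^-6 / 2.009² = 6.718×10^5 N
Factor of safety n = P_cr / P = 671.81 / 221 = 3.04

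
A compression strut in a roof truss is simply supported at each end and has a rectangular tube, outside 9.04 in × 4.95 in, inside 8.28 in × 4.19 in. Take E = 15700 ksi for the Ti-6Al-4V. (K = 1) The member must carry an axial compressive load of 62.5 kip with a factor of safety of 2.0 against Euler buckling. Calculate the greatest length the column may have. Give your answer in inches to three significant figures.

L_max ≈ 224 in

Weak-axis I_min = (h_o·b_o³ − h_i·b_i³)/12 with b_o = 4.95, b_i = 4.190 in (shorter outer/inner sides).
I_min = (9.04×4.95³ − 8.280×4.190³)/12 = 40.61 in⁴
Required critical load P_cr = n·P = 2.0 × 62.5 = 125.0 kip = 1.250×10^5 lb
From P_cr = π²EI/(K·L)²:  L = (1/K)·√(π²EI/P_cr) = (1/1)·√(π²×1.57×10^7×40.61/1.250×10^5)
L = 224 in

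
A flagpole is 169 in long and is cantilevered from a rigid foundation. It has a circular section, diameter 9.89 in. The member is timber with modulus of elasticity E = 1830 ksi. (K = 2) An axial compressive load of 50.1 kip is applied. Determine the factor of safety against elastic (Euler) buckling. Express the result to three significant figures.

n ≈ 1.48

I = πd⁴/64 = π×9.89⁴/64 = 469.6 in⁴
Effective length L_e = K·L = 2 × 169 = 338.0 in
P_cr = π²EI / L_e² = π² × 1830×10³ × 469.6 / 338.0² = 7.425×10^4 lb
Factor of safety n = P_cr / P = 74.246 / 50.1 = 1.48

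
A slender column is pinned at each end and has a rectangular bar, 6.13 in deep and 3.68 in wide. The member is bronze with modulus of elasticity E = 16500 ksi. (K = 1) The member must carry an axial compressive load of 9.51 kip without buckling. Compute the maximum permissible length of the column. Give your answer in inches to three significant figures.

L_max ≈ 660 in

Buckling occurs about the weak axis: I_min = h·b³/12 with b = 3.68 in (the shorter side).
I_min = 6.13×3.68³/12 = 25.46 in⁴
At the buckling limit P_cr = P = 9.510×10^3 lb
From P_cr = π²EI/(K·L)²:  L = (1/K)·√(π²EI/P_cr) = (1/1)·√(π²×1.65×10^7×25.46/9.510×10^3)
L = 660 in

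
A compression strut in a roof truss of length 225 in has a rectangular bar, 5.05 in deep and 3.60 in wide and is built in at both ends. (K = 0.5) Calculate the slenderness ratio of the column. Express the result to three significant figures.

λ ≈ 108

Buckling occurs about the weak axis: I_min = h·b³/12 with b = 3.60 in (the shorter side).
I_min = 5.05×3.60³/12 = 19.63 in⁴
A = 18.18 in²;  r_min = √(I/A) = √(19.63/18.18) = 1.039 in
L_e = K·L = 0.5 × 225 = 112.5 in
λ = L_e / r_min = 112.50 / 1.039 = 108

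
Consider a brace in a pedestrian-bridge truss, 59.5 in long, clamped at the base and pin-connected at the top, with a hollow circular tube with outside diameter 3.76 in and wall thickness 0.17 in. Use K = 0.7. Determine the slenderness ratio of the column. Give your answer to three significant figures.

λ ≈ 32.8

Inner diameter d_i = 3.76 − 2×0.17 = 3.420 in
I = π(d_o⁴ − d_i⁴)/64 = π(3.76⁴ − 3.420⁴)/64 = 3.096 in⁴
A = 1.917 in²;  r_min = √(I/A) = √(3.096/1.917) = 1.271 in
L_e = K·L = 0.7 × 59.5 = 41.65 in
λ = L_e / r_min = 41.650 / 1.271 = 32.8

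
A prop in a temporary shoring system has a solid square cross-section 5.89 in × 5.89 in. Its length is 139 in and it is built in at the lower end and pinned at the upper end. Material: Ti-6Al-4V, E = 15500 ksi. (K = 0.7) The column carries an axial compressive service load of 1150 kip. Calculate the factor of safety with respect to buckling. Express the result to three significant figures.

n ≈ 1.41

I = a⁴/12 = 5.89⁴/12 = 100.3 in⁴
Effective length L_e = K·L = 0.7 × 139 = 97.30 in
P_cr = π²EI / L_e² = π² × 15500×10³ × 100.3 / 97.30² = 1.621×10^6 lb
Factor of safety n = P_cr / P = 1620.6 / 1150 = 1.41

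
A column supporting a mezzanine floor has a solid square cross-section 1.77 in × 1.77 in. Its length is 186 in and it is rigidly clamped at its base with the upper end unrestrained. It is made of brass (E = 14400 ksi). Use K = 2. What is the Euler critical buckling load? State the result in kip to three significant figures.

P_cr ≈ 0.840 kip

I = a⁴/12 = 1.77⁴/12 = 0.8179 in⁴
Effective length L_e = K·L = 2 × 186 = 372.0 in
P_cr = π²EI / L_e² = π² × 14400×10³ × 0.8179 / 372.0² = 840.0 lb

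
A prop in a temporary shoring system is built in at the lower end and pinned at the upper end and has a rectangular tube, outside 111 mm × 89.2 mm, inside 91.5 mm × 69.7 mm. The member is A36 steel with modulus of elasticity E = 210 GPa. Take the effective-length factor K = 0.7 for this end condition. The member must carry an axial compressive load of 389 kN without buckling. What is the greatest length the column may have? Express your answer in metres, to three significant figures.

L_max ≈ 6.58 m

Weak-axis I_min = (h_o·b_o³ − h_i·b_i³)/12 with b_o = 89.2, b_i = 69.70 mm (shorter outer/inner sides).
I_min = (111×89.2³ − 91.50×69.70³)/12 = 3.983×10^6 mm⁴
I = 3.983×10^-6 m⁴
At the buckling limit P_cr = P = 3.890×10^5 N
From P_cr = π²EI/(K·L)²:  L = (1/K)·√(π²EI/P_cr) = (1/0.7)·√(π²×2.10×10^11×3.983×10^-6/3.890×10^5)
L = 6.58 m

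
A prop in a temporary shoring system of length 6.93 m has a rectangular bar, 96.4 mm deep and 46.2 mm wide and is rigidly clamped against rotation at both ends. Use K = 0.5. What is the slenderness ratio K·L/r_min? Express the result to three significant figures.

Buckling occurs about the weak axis: I_min = h·b³/12 with b = 46.2 mm (the shorter side).
I_min = 96.4×46.2³/12 = 7.922×10^5 mm⁴
A = 4.454×10^3 mm²;  r_min = √(I/A) = √(7.922×10^5/4.454×10^3) = 13.34 mm
L_e = K·L = 0.5 × 6.93 m = 3.465 m = 3465.0 mm
λ = L_e / r_min = 3465.0 / 13.34 = 260

λ ≈ 260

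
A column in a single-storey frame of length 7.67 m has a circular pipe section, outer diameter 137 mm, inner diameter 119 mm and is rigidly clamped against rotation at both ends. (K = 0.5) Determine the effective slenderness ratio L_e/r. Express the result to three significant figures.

λ ≈ 84.5

d_o = 137 mm, d_i = 119 mm
I = π(d_o⁴ − d_i⁴)/64 = π(137⁴ − 119.0⁴)/64 = 7.449×10^6 mm⁴
A = 3.619×10^3 mm²;  r_min = √(I/A) = √(7.449×10^6/3.619×10^3) = 45.37 mm
L_e = K·L = 0.5 × 7.67 m = 3.835 m = 3835.0 mm
λ = L_e / r_min = 3835.0 / 45.37 = 84.5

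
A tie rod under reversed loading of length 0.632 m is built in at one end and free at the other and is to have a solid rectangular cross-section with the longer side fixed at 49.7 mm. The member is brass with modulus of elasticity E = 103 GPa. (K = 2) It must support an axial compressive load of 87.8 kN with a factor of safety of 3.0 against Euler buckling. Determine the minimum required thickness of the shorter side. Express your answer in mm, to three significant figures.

b ≈ 46.4 mm

Required P_cr = n·P = 3.0 × 87.8 = 263.4 kN
L_e = K·L = 2 × 0.632 = 1.264 m
Required I = P_cr·L_e²/(π²E) = 2.634×10^5 × 1.264² / (π² × 1.03×10^11) = 4.140×10^-7 m⁴
I_req = 4.140×10^5 mm⁴
Rectangle, weak axis: I_min = h·b³/12 with h = 49.7 mm fixed  ⇒  b = (12I/h)^(1/3) = 46.4 mm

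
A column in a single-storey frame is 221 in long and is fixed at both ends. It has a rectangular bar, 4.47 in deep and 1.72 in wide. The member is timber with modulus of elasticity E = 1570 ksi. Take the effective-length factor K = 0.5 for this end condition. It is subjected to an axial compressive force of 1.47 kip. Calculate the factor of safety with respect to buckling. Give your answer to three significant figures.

Buckling occurs about the weak axis: I_min = h·b³/12 with b = 1.72 in (the shorter side).
I_min = 4.47×1.72³/12 = 1.895 in⁴
Effective length L_e = K·L = 0.5 × 221 = 110.5 in
P_cr = π²EI / L_e² = π² × 1570×10³ × 1.895 / 110.5² = 2.405×10^3 lb
Factor of safety n = P_cr / P = 2.4054 / 1.47 = 1.64

n ≈ 1.64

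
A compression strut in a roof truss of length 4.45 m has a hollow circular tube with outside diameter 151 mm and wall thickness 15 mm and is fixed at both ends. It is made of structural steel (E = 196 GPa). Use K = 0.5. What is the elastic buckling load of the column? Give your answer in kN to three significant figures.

Inner diameter d_i = 151 − 2×15 = 121.0 mm
I = π(d_o⁴ − d_i⁴)/64 = π(151⁴ − 121.0⁴)/64 = 1.500×10^7 mm⁴
I = 1.500×10^7 mm⁴ = 1.500×10^-5 m⁴
Effective length L_e = K·L = 0.5 × 4.45 = 2.225 m
P_cr = π²EI / L_e² = π² × 196×10⁹ × 1.500×10^-5 / 2.225² = 5.860×10^6 N

P_cr ≈ 5860 kN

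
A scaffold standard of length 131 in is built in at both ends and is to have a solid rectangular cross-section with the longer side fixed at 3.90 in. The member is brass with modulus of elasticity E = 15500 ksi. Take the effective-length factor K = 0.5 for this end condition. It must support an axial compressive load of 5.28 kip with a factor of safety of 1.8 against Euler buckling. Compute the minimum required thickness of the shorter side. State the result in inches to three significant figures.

b ≈ 0.936 in

Required P_cr = n·P = 1.8 × 5.28 = 9.504 kip
L_e = K·L = 0.5 × 131 = 65.50 in
Required I = P_cr·L_e²/(π²E) = 9.504×10^3 × 65.50² / (π² × 1.55×10^7) = 0.2665 in⁴
Rectangle, weak axis: I_min = h·b³/12 with h = 3.90 in fixed  ⇒  b = (12I/h)^(1/3) = 0.936 in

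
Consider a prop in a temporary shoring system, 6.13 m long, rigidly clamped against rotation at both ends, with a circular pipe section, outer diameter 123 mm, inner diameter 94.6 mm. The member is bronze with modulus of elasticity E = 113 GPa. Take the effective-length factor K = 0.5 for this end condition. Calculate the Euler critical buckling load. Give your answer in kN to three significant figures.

P_cr ≈ 867 kN

d_o = 123 mm, d_i = 94.6 mm
I = π(d_o⁴ − d_i⁴)/64 = π(123⁴ − 94.60⁴)/64 = 7.304×10^6 mm⁴
I = 7.304×10^6 mm⁴ = 7.304×10^-6 m⁴
Effective length L_e = K·L = 0.5 × 6.13 = 3.065 m
P_cr = π²EI / L_e² = π² × 113×10⁹ × 7.304×10^-6 / 3.065² = 8.671×10^5 N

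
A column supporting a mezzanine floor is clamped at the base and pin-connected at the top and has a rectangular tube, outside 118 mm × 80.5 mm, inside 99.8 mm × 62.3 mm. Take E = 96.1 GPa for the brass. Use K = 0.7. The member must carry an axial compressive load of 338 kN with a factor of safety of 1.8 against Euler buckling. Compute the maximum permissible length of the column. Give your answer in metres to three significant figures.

Weak-axis I_min = (h_o·b_o³ − h_i·b_i³)/12 with b_o = 80.5, b_i = 62.30 mm (shorter outer/inner sides).
I_min = (118×80.5³ − 99.80×62.30³)/12 = 3.119×10^6 mm⁴
I = 3.119×10^-6 m⁴
Required critical load P_cr = n·P = 1.8 × 338 = 608.4 kN = 6.084×10^5 N
From P_cr = π²EI/(K·L)²:  L = (1/K)·√(π²EI/P_cr) = (1/0.7)·√(π²×9.61×10^10×3.119×10^-6/6.084×10^5)
L = 3.15 m

L_max ≈ 3.15 m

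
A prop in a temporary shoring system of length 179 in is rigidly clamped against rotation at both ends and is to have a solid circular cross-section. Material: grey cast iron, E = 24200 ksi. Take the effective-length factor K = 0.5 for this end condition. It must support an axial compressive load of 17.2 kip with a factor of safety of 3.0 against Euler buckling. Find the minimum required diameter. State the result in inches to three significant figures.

d ≈ 2.44 in

Required P_cr = n·P = 3.0 × 17.2 = 51.60 kip
L_e = K·L = 0.5 × 179 = 89.50 in
Required I = P_cr·L_e²/(π²E) = 5.160×10^4 × 89.50² / (π² × 2.42×10^7) = 1.731 in⁴
Solid circle: I = πd⁴/64  ⇒  d = (64I/π)^(1/4) = (64×1.731/π)^(1/4) = 2.44 in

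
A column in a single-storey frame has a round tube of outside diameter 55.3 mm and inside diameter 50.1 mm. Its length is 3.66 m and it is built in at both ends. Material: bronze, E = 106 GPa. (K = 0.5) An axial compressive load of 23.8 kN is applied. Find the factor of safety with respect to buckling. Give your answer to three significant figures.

n ≈ 1.97

d_o = 55.3 mm, d_i = 50.1 mm
I = π(d_o⁴ − d_i⁴)/64 = π(55.3⁴ − 50.10⁴)/64 = 1.498×10^5 mm⁴
I = 1.498×10^5 mm⁴ = 1.498×10^-7 m⁴
Effective length L_e = K·L = 0.5 × 3.66 = 1.830 m
P_cr = π²EI / L_e² = π² × 106×10⁹ × 1.498×10^-7 / 1.830² = 4.680×10^4 N
Factor of safety n = P_cr / P = 46.798 / 23.8 = 1.97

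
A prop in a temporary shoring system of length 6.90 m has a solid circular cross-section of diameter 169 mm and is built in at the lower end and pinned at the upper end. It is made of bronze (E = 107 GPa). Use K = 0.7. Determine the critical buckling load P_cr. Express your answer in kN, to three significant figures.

P_cr ≈ 1810 kN

I = πd⁴/64 = π×169⁴/64 = 4.004×10^7 mm⁴
I = 4.004×10^7 mm⁴ = 4.004×10^-5 m⁴
Effective length L_e = K·L = 0.7 × 6.90 = 4.830 m
P_cr = π²EI / L_e² = π² × 107×10⁹ × 4.004×10^-5 / 4.830² = 1.813×10^6 N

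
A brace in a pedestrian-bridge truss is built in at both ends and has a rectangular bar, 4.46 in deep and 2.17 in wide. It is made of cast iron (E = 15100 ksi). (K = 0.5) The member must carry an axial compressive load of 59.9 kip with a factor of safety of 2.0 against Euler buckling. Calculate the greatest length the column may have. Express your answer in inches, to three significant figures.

L_max ≈ 137 in

Buckling occurs about the weak axis: I_min = h·b³/12 with b = 2.17 in (the shorter side).
I_min = 4.46×2.17³/12 = 3.798 in⁴
Required critical load P_cr = n·P = 2.0 × 59.9 = 119.8 kip = 1.198×10^5 lb
From P_cr = π²EI/(K·L)²:  L = (1/K)·√(π²EI/P_cr) = (1/0.5)·√(π²×1.51×10^7×3.798/1.198×10^5)
L = 137 in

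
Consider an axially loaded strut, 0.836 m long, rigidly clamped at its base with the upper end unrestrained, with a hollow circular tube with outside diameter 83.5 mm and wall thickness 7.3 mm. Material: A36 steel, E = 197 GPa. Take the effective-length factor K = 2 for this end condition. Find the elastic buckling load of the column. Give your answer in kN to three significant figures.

P_cr ≈ 890 kN

Inner diameter d_i = 83.5 − 2×7.3 = 68.90 mm
I = π(d_o⁴ − d_i⁴)/64 = π(83.5⁴ − 68.90⁴)/64 = 1.280×10^6 mm⁴
I = 1.280×10^6 mm⁴ = 1.280×10^-6 m⁴
Effective length L_e = K·L = 2 × 0.836 = 1.672 m
P_cr = π²EI / L_e² = π² × 197×10⁹ × 1.280×10^-6 / 1.672² = 8.902×10^5 N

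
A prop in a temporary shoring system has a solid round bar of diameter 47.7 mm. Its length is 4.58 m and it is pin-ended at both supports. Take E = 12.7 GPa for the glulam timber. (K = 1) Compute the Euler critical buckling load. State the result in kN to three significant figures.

P_cr ≈ 1.52 kN

I = πd⁴/64 = π×47.7⁴/64 = 2.541×10^5 mm⁴
I = 2.541×10^5 mm⁴ = 2.541×10^-7 m⁴
Effective length L_e = K·L = 1 × 4.58 = 4.580 m
P_cr = π²EI / L_e² = π² × 12.7×10⁹ × 2.541×10^-7 / 4.580² = 1.519×10^3 N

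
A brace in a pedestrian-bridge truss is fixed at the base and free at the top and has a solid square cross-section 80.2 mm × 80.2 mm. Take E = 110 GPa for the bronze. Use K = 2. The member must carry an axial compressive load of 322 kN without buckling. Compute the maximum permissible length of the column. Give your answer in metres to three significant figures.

I = a⁴/12 = 80.2⁴/12 = 3.448×10^6 mm⁴
I = 3.448×10^-6 m⁴
At the buckling limit P_cr = P = 3.220×10^5 N
From P_cr = π²EI/(K·L)²:  L = (1/K)·√(π²EI/P_cr) = (1/2)·√(π²×1.10×10^11×3.448×10^-6/3.220×10^5)
L = 1.70 m

L_max ≈ 1.70 m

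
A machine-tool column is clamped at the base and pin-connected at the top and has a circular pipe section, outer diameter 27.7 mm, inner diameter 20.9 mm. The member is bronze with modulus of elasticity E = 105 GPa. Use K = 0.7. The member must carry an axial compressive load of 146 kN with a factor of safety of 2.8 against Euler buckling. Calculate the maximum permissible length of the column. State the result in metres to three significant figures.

L_max ≈ 0.318 m

d_o = 27.7 mm, d_i = 20.9 mm
I = π(d_o⁴ − d_i⁴)/64 = π(27.7⁴ − 20.90⁴)/64 = 1.953×10^4 mm⁴
I = 1.953×10^-8 m⁴
Required critical load P_cr = n·P = 2.8 × 146 = 408.8 kN = 4.088×10^5 N
From P_cr = π²EI/(K·L)²:  L = (1/K)·√(π²EI/P_cr) = (1/0.7)·√(π²×1.05×10^11×1.953×10^-8/4.088×10^5)
L = 0.318 m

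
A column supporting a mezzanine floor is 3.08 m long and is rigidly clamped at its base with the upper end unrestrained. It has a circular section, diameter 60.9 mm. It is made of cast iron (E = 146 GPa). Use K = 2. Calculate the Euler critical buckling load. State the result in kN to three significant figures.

I = πd⁴/64 = π×60.9⁴/64 = 6.752×10^5 mm⁴
I = 6.752×10^5 mm⁴ = 6.752×10^-7 m⁴
Effective length L_e = K·L = 2 × 3.08 = 6.160 m
P_cr = π²EI / L_e² = π² × 146×10⁹ × 6.752×10^-7 / 6.160² = 2.564×10^4 N

P_cr ≈ 25.6 kN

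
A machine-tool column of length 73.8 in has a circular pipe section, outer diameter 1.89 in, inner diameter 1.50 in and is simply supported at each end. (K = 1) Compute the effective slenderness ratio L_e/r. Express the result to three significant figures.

d_o = 1.89 in, d_i = 1.50 in
I = π(d_o⁴ − d_i⁴)/64 = π(1.89⁴ − 1.500⁴)/64 = 0.3778 in⁴
A = 1.038 in²;  r_min = √(I/A) = √(0.3778/1.038) = 0.6032 in
L_e = K·L = 1 × 73.8 = 73.80 in
λ = L_e / r_min = 73.800 / 0.6032 = 122

λ ≈ 122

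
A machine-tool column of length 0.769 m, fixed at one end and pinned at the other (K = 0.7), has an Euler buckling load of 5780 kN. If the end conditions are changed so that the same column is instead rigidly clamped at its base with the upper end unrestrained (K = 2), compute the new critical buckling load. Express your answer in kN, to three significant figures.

P_cr ≈ 708 kN

P_cr ∝ 1/K², so P_cr,new = P_cr,old × (K_old/K_new)² = 5780 × (0.7/2)²
= 5780 × 0.1225 = 708 kN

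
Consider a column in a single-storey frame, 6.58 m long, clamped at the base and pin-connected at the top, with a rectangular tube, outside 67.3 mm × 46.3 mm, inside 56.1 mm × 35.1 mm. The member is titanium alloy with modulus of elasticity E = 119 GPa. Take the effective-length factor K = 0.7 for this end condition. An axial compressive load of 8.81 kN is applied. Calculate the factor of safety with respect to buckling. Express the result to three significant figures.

n ≈ 2.23

Weak-axis I_min = (h_o·b_o³ − h_i·b_i³)/12 with b_o = 46.3, b_i = 35.10 mm (shorter outer/inner sides).
I_min = (67.3×46.3³ − 56.10×35.10³)/12 = 3.545×10^5 mm⁴
I = 3.545×10^5 mm⁴ = 3.545×10^-7 m⁴
Effective length L_e = K·L = 0.7 × 6.58 = 4.606 m
P_cr = π²EI / L_e² = π² × 119×10⁹ × 3.545×10^-7 / 4.606² = 1.962×10^4 N
Factor of safety n = P_cr / P = 19.624 / 8.81 = 2.23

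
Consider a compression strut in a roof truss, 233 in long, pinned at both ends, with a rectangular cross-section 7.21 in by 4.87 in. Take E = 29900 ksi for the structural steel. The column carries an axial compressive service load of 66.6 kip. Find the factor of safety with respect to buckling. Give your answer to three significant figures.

Buckling occurs about the weak axis: I_min = h·b³/12 with b = 4.87 in (the shorter side).
I_min = 7.21×4.87³/12 = 69.40 in⁴
Effective length L_e = K·L = 1 × 233 = 233.0 in
P_cr = π²EI / L_e² = π² × 29900×10³ × 69.40 / 233.0² = 3.772×10^5 lb
Factor of safety n = P_cr / P = 377.22 / 66.6 = 5.66

n ≈ 5.66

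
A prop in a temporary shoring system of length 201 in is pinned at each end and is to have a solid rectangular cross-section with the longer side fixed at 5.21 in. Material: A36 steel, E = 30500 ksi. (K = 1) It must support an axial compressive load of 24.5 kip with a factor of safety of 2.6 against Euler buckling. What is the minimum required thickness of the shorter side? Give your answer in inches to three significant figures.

b ≈ 2.70 in

Required P_cr = n·P = 2.6 × 24.5 = 63.70 kip
L_e = K·L = 1 × 201 = 201.0 in
Required I = P_cr·L_e²/(π²E) = 6.370×10^4 × 201.0² / (π² × 3.05×10^7) = 8.549 in⁴
Rectangle, weak axis: I_min = h·b³/12 with h = 5.21 in fixed  ⇒  b = (12I/h)^(1/3) = 2.70 in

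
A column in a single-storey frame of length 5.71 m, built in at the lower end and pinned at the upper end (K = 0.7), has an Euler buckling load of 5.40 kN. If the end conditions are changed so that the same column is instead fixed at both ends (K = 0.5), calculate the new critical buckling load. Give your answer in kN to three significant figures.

P_cr ≈ 10.6 kN

P_cr ∝ 1/K², so P_cr,new = P_cr,old × (K_old/K_new)² = 5.40 × (0.7/0.5)²
= 5.40 × 1.960 = 10.6 kN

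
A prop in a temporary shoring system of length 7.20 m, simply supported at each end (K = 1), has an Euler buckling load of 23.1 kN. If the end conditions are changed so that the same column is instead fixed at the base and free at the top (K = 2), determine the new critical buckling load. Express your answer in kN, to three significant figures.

P_cr ∝ 1/K², so P_cr,new = P_cr,old × (K_old/K_new)² = 23.1 × (1/2)²
= 23.1 × 0.2500 = 5.78 kN

P_cr ≈ 5.78 kN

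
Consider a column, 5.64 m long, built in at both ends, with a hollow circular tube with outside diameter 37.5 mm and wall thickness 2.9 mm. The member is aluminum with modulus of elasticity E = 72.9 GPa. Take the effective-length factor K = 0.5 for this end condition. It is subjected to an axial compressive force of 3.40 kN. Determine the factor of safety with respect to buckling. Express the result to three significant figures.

Inner diameter d_i = 37.5 − 2×2.9 = 31.70 mm
I = π(d_o⁴ − d_i⁴)/64 = π(37.5⁴ − 31.70⁴)/64 = 4.750×10^4 mm⁴
I = 4.750×10^4 mm⁴ = 4.750×10^-8 m⁴
Effective length L_e = K·L = 0.5 × 5.64 = 2.820 m
P_cr = π²EI / L_e² = π² × 72.9×10⁹ × 4.750×10^-8 / 2.820² = 4.298×10^3 N
Factor of safety n = P_cr / P = 4.2979 / 3.40 = 1.26

n ≈ 1.26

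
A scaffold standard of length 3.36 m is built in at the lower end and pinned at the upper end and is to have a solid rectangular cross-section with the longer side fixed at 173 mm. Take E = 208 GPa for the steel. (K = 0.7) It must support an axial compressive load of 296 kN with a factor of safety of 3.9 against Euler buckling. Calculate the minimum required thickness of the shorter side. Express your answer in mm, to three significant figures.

b ≈ 60.0 mm

Required P_cr = n·P = 3.9 × 296 = 1154 kN
L_e = K·L = 0.7 × 3.36 = 2.352 m
Required I = P_cr·L_e²/(π²E) = 1.154×10^6 × 2.352² / (π² × 2.08×10^11) = 3.111×10^-6 m⁴
I_req = 3.111×10^6 mm⁴
Rectangle, weak axis: I_min = h·b³/12 with h = 173 mm fixed  ⇒  b = (12I/h)^(1/3) = 60.0 mm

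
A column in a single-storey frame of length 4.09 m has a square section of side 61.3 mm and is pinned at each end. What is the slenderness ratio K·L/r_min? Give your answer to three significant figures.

λ ≈ 231

I = a⁴/12 = 61.3⁴/12 = 1.177×10^6 mm⁴
A = 3.758×10^3 mm²;  r_min = √(I/A) = √(1.177×10^6/3.758×10^3) = 17.70 mm
L_e = K·L = 1 × 4.09 m = 4.090 m = 4090.0 mm
λ = L_e / r_min = 4090.0 / 17.70 = 231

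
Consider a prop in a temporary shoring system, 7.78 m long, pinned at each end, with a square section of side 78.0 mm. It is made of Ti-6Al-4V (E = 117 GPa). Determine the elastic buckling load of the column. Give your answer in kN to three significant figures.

P_cr ≈ 58.8 kN

I = a⁴/12 = 78.0⁴/12 = 3.085×10^6 mm⁴
I = 3.085×10^6 mm⁴ = 3.085×10^-6 m⁴
Effective length L_e = K·L = 1 × 7.78 = 7.780 m
P_cr = π²EI / L_e² = π² × 117×10⁹ × 3.085×10^-6 / 7.780² = 5.885×10^4 N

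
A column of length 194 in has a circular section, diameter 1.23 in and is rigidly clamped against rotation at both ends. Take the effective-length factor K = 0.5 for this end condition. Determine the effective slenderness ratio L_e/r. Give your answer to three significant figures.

I = πd⁴/64 = π×1.23⁴/64 = 0.1124 in⁴
A = 1.188 in²;  r_min = √(I/A) = √(0.1124/1.188) = 0.3075 in
L_e = K·L = 0.5 × 194 = 97.00 in
λ = L_e / r_min = 97.000 / 0.3075 = 315

λ ≈ 315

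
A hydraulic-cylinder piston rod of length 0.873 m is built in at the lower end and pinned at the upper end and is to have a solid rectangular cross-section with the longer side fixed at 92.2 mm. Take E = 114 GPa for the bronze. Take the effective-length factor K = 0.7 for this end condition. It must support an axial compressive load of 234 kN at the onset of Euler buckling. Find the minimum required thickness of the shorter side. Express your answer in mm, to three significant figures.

b ≈ 21.6 mm

L_e = K·L = 0.7 × 0.873 = 0.6111 m
Required I = P_cr·L_e²/(π²E) = 2.340×10^5 × 0.6111² / (π² × 1.14×10^11) = 7.767×10^-8 m⁴
I_req = 7.767×10^4 mm⁴
Rectangle, weak axis: I_min = h·b³/12 with h = 92.2 mm fixed  ⇒  b = (12I/h)^(1/3) = 21.6 mm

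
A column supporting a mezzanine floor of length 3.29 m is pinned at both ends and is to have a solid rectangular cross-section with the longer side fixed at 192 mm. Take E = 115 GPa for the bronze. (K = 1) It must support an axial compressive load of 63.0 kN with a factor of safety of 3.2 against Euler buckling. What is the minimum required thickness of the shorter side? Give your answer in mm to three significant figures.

Required P_cr = n·P = 3.2 × 63.0 = 201.6 kN
L_e = K·L = 1 × 3.29 = 3.290 m
Required I = P_cr·L_e²/(π²E) = 2.016×10^5 × 3.290² / (π² × 1.15×10^11) = 1.923×10^-6 m⁴
I_req = 1.923×10^6 mm⁴
Rectangle, weak axis: I_min = h·b³/12 with h = 192 mm fixed  ⇒  b = (12I/h)^(1/3) = 49.3 mm

b ≈ 49.3 mm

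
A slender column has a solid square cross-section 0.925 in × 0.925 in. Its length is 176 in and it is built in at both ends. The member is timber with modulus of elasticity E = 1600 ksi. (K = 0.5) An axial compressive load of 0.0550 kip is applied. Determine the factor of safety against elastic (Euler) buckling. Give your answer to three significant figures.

I = a⁴/12 = 0.925⁴/12 = 6.101×10^-2 in⁴
Effective length L_e = K·L = 0.5 × 176 = 88.00 in
P_cr = π²EI / L_e² = π² × 1600×10³ × 6.101×10^-2 / 88.00² = 124.4 lb
Factor of safety n = P_cr / P = 0.12441 / 0.0550 = 2.26

n ≈ 2.26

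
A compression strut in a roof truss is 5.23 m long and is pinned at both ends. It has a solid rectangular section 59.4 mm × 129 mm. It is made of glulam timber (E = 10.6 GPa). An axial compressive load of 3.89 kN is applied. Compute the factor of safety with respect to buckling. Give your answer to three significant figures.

n ≈ 2.22

Buckling occurs about the weak axis: I_min = h·b³/12 with b = 59.4 mm (the shorter side).
I_min = 129×59.4³/12 = 2.253×10^6 mm⁴
I = 2.253×10^6 mm⁴ = 2.253×10^-6 m⁴
Effective length L_e = K·L = 1 × 5.23 = 5.230 m
P_cr = π²EI / L_e² = π² × 10.6×10⁹ × 2.253×10^-6 / 5.230² = 8.617×10^3 N
Factor of safety n = P_cr / P = 8.6173 / 3.89 = 2.22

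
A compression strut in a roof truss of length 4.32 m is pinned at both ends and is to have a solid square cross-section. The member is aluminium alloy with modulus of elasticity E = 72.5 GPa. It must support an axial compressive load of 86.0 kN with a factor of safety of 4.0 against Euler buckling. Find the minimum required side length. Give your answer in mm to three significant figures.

Required P_cr = n·P = 4.0 × 86.0 = 344.0 kN
L_e = K·L = 1 × 4.32 = 4.320 m
Required I = P_cr·L_e²/(π²E) = 3.440×10^5 × 4.320² / (π² × 7.25×10^10) = 8.972×10^-6 m⁴
I_req = 8.972×10^6 mm⁴
Solid square: I = a⁴/12  ⇒  a = (12I)^(1/4) = (12×8.972×10^6)^(1/4) = 102 mm

a ≈ 102 mm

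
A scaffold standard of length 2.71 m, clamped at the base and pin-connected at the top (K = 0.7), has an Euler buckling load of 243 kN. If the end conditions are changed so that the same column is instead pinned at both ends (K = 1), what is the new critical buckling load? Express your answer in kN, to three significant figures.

P_cr ∝ 1/K², so P_cr,new = P_cr,old × (K_old/K_new)² = 243 × (0.7/1)²
= 243 × 0.4900 = 119 kN

P_cr ≈ 119 kN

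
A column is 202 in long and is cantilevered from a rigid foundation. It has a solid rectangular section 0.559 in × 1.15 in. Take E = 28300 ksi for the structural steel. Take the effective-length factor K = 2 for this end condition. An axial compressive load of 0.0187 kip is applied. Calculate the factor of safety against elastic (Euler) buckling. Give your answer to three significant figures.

n ≈ 1.53

Buckling occurs about the weak axis: I_min = h·b³/12 with b = 0.559 in (the shorter side).
I_min = 1.15×0.559³/12 = 1.674×10^-2 in⁴
Effective length L_e = K·L = 2 × 202 = 404.0 in
P_cr = π²EI / L_e² = π² × 28300×10³ × 1.674×10^-2 / 404.0² = 28.65 lb
Factor of safety n = P_cr / P = 0.028647 / 0.0187 = 1.53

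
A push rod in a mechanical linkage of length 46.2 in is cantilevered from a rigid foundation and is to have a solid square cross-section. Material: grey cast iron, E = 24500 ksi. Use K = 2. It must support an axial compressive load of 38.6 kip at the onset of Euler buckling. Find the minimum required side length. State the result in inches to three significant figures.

a ≈ 2.01 in

L_e = K·L = 2 × 46.2 = 92.40 in
Required I = P_cr·L_e²/(π²E) = 3.860×10^4 × 92.40² / (π² × 2.45×10^7) = 1.363 in⁴
Solid square: I = a⁴/12  ⇒  a = (12I)^(1/4) = (12×1.363)^(1/4) = 2.01 in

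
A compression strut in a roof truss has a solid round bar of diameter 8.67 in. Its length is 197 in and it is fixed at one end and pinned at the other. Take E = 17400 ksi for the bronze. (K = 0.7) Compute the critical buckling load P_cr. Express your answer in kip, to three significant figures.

I = πd⁴/64 = π×8.67⁴/64 = 277.4 in⁴
Effective length L_e = K·L = 0.7 × 197 = 137.9 in
P_cr = π²EI / L_e² = π² × 17400×10³ × 277.4 / 137.9² = 2.505×10^6 lb

P_cr ≈ 2500 kip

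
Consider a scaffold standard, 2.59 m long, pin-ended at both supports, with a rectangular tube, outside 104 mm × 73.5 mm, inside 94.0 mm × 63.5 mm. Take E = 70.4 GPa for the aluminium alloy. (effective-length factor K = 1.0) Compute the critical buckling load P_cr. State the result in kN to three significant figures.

P_cr ≈ 149 kN

Weak-axis I_min = (h_o·b_o³ − h_i·b_i³)/12 with b_o = 73.5, b_i = 63.50 mm (shorter outer/inner sides).
I_min = (104×73.5³ − 94.00×63.50³)/12 = 1.436×10^6 mm⁴
I = 1.436×10^6 mm⁴ = 1.436×10^-6 m⁴
Effective length L_e = K·L = 1 × 2.59 = 2.590 m
P_cr = π²EI / L_e² = π² × 70.4×10⁹ × 1.436×10^-6 / 2.590² = 1.487×10^5 N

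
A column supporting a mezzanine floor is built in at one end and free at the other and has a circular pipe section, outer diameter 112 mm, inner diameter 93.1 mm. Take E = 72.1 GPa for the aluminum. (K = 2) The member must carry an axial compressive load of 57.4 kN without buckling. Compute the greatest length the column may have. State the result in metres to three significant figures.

d_o = 112 mm, d_i = 93.1 mm
I = π(d_o⁴ − d_i⁴)/64 = π(112⁴ − 93.10⁴)/64 = 4.036×10^6 mm⁴
I = 4.036×10^-6 m⁴
At the buckling limit P_cr = P = 5.740×10^4 N
From P_cr = π²EI/(K·L)²:  L = (1/K)·√(π²EI/P_cr) = (1/2)·√(π²×7.21×10^10×4.036×10^-6/5.740×10^4)
L = 3.54 m

L_max ≈ 3.54 m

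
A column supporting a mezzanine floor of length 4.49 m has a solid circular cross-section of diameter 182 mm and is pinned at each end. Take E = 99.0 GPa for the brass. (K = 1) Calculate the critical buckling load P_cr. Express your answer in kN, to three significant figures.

P_cr ≈ 2610 kN

I = πd⁴/64 = π×182⁴/64 = 5.386×10^7 mm⁴
I = 5.386×10^7 mm⁴ = 5.386×10^-5 m⁴
Effective length L_e = K·L = 1 × 4.49 = 4.490 m
P_cr = π²EI / L_e² = π² × 99.0×10⁹ × 5.386×10^-5 / 4.490² = 2.610×10^6 N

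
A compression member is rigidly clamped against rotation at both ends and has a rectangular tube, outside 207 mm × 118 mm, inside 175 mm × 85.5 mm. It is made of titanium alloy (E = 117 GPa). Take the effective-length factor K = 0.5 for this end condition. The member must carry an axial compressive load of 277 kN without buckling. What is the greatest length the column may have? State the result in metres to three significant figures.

L_max ≈ 17.9 m

Weak-axis I_min = (h_o·b_o³ − h_i·b_i³)/12 with b_o = 118, b_i = 85.50 mm (shorter outer/inner sides).
I_min = (207×118³ − 175.0×85.50³)/12 = 1.923×10^7 mm⁴
I = 1.923×10^-5 m⁴
At the buckling limit P_cr = P = 2.770×10^5 N
From P_cr = π²EI/(K·L)²:  L = (1/K)·√(π²EI/P_cr) = (1/0.5)·√(π²×1.17×10^11×1.923×10^-5/2.770×10^5)
L = 17.9 m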